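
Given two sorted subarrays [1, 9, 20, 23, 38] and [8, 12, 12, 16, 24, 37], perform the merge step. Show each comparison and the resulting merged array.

Merging process:

Compare 1 vs 8: take 1 from left. Merged: [1]
Compare 9 vs 8: take 8 from right. Merged: [1, 8]
Compare 9 vs 12: take 9 from left. Merged: [1, 8, 9]
Compare 20 vs 12: take 12 from right. Merged: [1, 8, 9, 12]
Compare 20 vs 12: take 12 from right. Merged: [1, 8, 9, 12, 12]
Compare 20 vs 16: take 16 from right. Merged: [1, 8, 9, 12, 12, 16]
Compare 20 vs 24: take 20 from left. Merged: [1, 8, 9, 12, 12, 16, 20]
Compare 23 vs 24: take 23 from left. Merged: [1, 8, 9, 12, 12, 16, 20, 23]
Compare 38 vs 24: take 24 from right. Merged: [1, 8, 9, 12, 12, 16, 20, 23, 24]
Compare 38 vs 37: take 37 from right. Merged: [1, 8, 9, 12, 12, 16, 20, 23, 24, 37]
Append remaining from left: [38]. Merged: [1, 8, 9, 12, 12, 16, 20, 23, 24, 37, 38]

Final merged array: [1, 8, 9, 12, 12, 16, 20, 23, 24, 37, 38]
Total comparisons: 10

The merged array is [1, 8, 9, 12, 12, 16, 20, 23, 24, 37, 38], requiring 10 comparisons. The merge step runs in O(n) time where n is the total number of elements.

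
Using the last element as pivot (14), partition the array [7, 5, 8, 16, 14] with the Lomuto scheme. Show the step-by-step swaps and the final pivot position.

Lomuto partition with pivot = 14:

Initial array: [7, 5, 8, 16, 14]

arr[0]=7 <= 14: swap with position 0, array becomes [7, 5, 8, 16, 14]
arr[1]=5 <= 14: swap with position 1, array becomes [7, 5, 8, 16, 14]
arr[2]=8 <= 14: swap with position 2, array becomes [7, 5, 8, 16, 14]
arr[3]=16 > 14: no swap

Place pivot at position 3: [7, 5, 8, 14, 16]
Pivot position: 3

After partitioning with pivot 14, the array becomes [7, 5, 8, 14, 16]. The pivot is placed at index 3. All elements to the left of the pivot are <= 14, and all elements to the right are > 14.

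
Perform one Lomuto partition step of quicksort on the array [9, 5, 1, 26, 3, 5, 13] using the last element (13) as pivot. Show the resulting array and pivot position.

Lomuto partition with pivot = 13:

Initial array: [9, 5, 1, 26, 3, 5, 13]

arr[0]=9 <= 13: swap with position 0, array becomes [9, 5, 1, 26, 3, 5, 13]
arr[1]=5 <= 13: swap with position 1, array becomes [9, 5, 1, 26, 3, 5, 13]
arr[2]=1 <= 13: swap with position 2, array becomes [9, 5, 1, 26, 3, 5, 13]
arr[3]=26 > 13: no swap
arr[4]=3 <= 13: swap with position 3, array becomes [9, 5, 1, 3, 26, 5, 13]
arr[5]=5 <= 13: swap with position 4, array becomes [9, 5, 1, 3, 5, 26, 13]

Place pivot at position 5: [9, 5, 1, 3, 5, 13, 26]
Pivot position: 5

After partitioning with pivot 13, the array becomes [9, 5, 1, 3, 5, 13, 26]. The pivot is placed at index 5. All elements to the left of the pivot are <= 13, and all elements to the right are > 13.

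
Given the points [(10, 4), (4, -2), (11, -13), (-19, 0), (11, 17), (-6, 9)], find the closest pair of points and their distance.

Computing all pairwise distances among 6 points:

d((10, 4), (4, -2)) = 8.4853 <-- minimum
d((10, 4), (11, -13)) = 17.0294
d((10, 4), (-19, 0)) = 29.2746
d((10, 4), (11, 17)) = 13.0384
d((10, 4), (-6, 9)) = 16.7631
d((4, -2), (11, -13)) = 13.0384
d((4, -2), (-19, 0)) = 23.0868
d((4, -2), (11, 17)) = 20.2485
d((4, -2), (-6, 9)) = 14.8661
d((11, -13), (-19, 0)) = 32.6956
d((11, -13), (11, 17)) = 30.0
d((11, -13), (-6, 9)) = 27.8029
d((-19, 0), (11, 17)) = 34.4819
d((-19, 0), (-6, 9)) = 15.8114
d((11, 17), (-6, 9)) = 18.7883

Closest pair: (10, 4) and (4, -2) with distance 8.4853

The closest pair is (10, 4) and (4, -2) with Euclidean distance 8.4853. For 6 points, brute-force pairwise comparison is shown above. For large n, the divide-and-conquer algorithm (sort by x, recurse on halves, check the dividing strip) achieves O(n log n).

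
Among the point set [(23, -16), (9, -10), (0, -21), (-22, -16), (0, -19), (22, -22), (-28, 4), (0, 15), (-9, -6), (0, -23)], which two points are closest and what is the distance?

Computing all pairwise distances among 10 points:

d((23, -16), (9, -10)) = 15.2315
d((23, -16), (0, -21)) = 23.5372
d((23, -16), (-22, -16)) = 45.0
d((23, -16), (0, -19)) = 23.1948
d((23, -16), (22, -22)) = 6.0828
d((23, -16), (-28, 4)) = 54.7814
d((23, -16), (0, 15)) = 38.6005
d((23, -16), (-9, -6)) = 33.5261
d((23, -16), (0, -23)) = 24.0416
d((9, -10), (0, -21)) = 14.2127
d((9, -10), (-22, -16)) = 31.5753
d((9, -10), (0, -19)) = 12.7279
d((9, -10), (22, -22)) = 17.6918
d((9, -10), (-28, 4)) = 39.5601
d((9, -10), (0, 15)) = 26.5707
d((9, -10), (-9, -6)) = 18.4391
d((9, -10), (0, -23)) = 15.8114
d((0, -21), (-22, -16)) = 22.561
d((0, -21), (0, -19)) = 2.0 <-- minimum
d((0, -21), (22, -22)) = 22.0227
d((0, -21), (-28, 4)) = 37.5366
d((0, -21), (0, 15)) = 36.0
d((0, -21), (-9, -6)) = 17.4929
d((0, -21), (0, -23)) = 2.0 <-- minimum
d((-22, -16), (0, -19)) = 22.2036
d((-22, -16), (22, -22)) = 44.4072
d((-22, -16), (-28, 4)) = 20.8806
d((-22, -16), (0, 15)) = 38.0132
d((-22, -16), (-9, -6)) = 16.4012
d((-22, -16), (0, -23)) = 23.0868
d((0, -19), (22, -22)) = 22.2036
d((0, -19), (-28, 4)) = 36.2353
d((0, -19), (0, 15)) = 34.0
d((0, -19), (-9, -6)) = 15.8114
d((0, -19), (0, -23)) = 4.0
d((22, -22), (-28, 4)) = 56.356
d((22, -22), (0, 15)) = 43.0465
d((22, -22), (-9, -6)) = 34.8855
d((22, -22), (0, -23)) = 22.0227
d((-28, 4), (0, 15)) = 30.0832
d((-28, 4), (-9, -6)) = 21.4709
d((-28, 4), (0, -23)) = 38.8973
d((0, 15), (-9, -6)) = 22.8473
d((0, 15), (0, -23)) = 38.0
d((-9, -6), (0, -23)) = 19.2354

Minimum distance: 2.0 (tie among 2 pairs: (0, -21) and (0, -19); (0, -21) and (0, -23))

The minimum Euclidean distance is 2.0. There is a tie: 2 pairs achieve this minimum — (0, -21) and (0, -19); (0, -21) and (0, -23). Any of these is a valid closest pair. For 10 points, brute-force pairwise comparison is shown above. For large n, the divide-and-conquer algorithm (sort by x, recurse on halves, check the dividing strip) achieves O(n log n).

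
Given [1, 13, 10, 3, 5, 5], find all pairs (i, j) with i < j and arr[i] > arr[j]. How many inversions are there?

Finding inversions in [1, 13, 10, 3, 5, 5]:

(1, 2): arr[1]=13 > arr[2]=10
(1, 3): arr[1]=13 > arr[3]=3
(1, 4): arr[1]=13 > arr[4]=5
(1, 5): arr[1]=13 > arr[5]=5
(2, 3): arr[2]=10 > arr[3]=3
(2, 4): arr[2]=10 > arr[4]=5
(2, 5): arr[2]=10 > arr[5]=5

Total inversions: 7

The array has 7 inversion(s): (1,2), (1,3), (1,4), (1,5), (2,3), (2,4), (2,5). Each pair (i,j) satisfies i < j and arr[i] > arr[j].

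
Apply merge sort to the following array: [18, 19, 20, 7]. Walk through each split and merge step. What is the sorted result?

Merge sort trace:

Split: [18, 19, 20, 7] -> [18, 19] and [20, 7]
  Split: [18, 19] -> [18] and [19]
  Merge: [18] + [19] -> [18, 19]
  Split: [20, 7] -> [20] and [7]
  Merge: [20] + [7] -> [7, 20]
Merge: [18, 19] + [7, 20] -> [7, 18, 19, 20]

Final sorted array: [7, 18, 19, 20]

The merge sort proceeds by recursively splitting the array and merging sorted halves.
After all merges, the sorted array is [7, 18, 19, 20].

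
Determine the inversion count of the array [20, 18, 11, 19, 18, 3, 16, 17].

Finding inversions in [20, 18, 11, 19, 18, 3, 16, 17]:

(0, 1): arr[0]=20 > arr[1]=18
(0, 2): arr[0]=20 > arr[2]=11
(0, 3): arr[0]=20 > arr[3]=19
(0, 4): arr[0]=20 > arr[4]=18
(0, 5): arr[0]=20 > arr[5]=3
(0, 6): arr[0]=20 > arr[6]=16
(0, 7): arr[0]=20 > arr[7]=17
(1, 2): arr[1]=18 > arr[2]=11
(1, 5): arr[1]=18 > arr[5]=3
(1, 6): arr[1]=18 > arr[6]=16
(1, 7): arr[1]=18 > arr[7]=17
(2, 5): arr[2]=11 > arr[5]=3
(3, 4): arr[3]=19 > arr[4]=18
(3, 5): arr[3]=19 > arr[5]=3
(3, 6): arr[3]=19 > arr[6]=16
(3, 7): arr[3]=19 > arr[7]=17
(4, 5): arr[4]=18 > arr[5]=3
(4, 6): arr[4]=18 > arr[6]=16
(4, 7): arr[4]=18 > arr[7]=17

Total inversions: 19

The array has 19 inversion(s): (0,1), (0,2), (0,3), (0,4), (0,5), (0,6), (0,7), (1,2), (1,5), (1,6), (1,7), (2,5), (3,4), (3,5), (3,6), (3,7), (4,5), (4,6), (4,7). Each pair (i,j) satisfies i < j and arr[i] > arr[j].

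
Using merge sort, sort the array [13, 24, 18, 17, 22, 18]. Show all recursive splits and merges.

Merge sort trace:

Split: [13, 24, 18, 17, 22, 18] -> [13, 24, 18] and [17, 22, 18]
  Split: [13, 24, 18] -> [13] and [24, 18]
    Split: [24, 18] -> [24] and [18]
    Merge: [24] + [18] -> [18, 24]
  Merge: [13] + [18, 24] -> [13, 18, 24]
  Split: [17, 22, 18] -> [17] and [22, 18]
    Split: [22, 18] -> [22] and [18]
    Merge: [22] + [18] -> [18, 22]
  Merge: [17] + [18, 22] -> [17, 18, 22]
Merge: [13, 18, 24] + [17, 18, 22] -> [13, 17, 18, 18, 22, 24]

Final sorted array: [13, 17, 18, 18, 22, 24]

The merge sort proceeds by recursively splitting the array and merging sorted halves.
After all merges, the sorted array is [13, 17, 18, 18, 22, 24].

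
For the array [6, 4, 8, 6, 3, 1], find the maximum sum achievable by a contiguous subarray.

Using Kadane's algorithm on [6, 4, 8, 6, 3, 1]:

Scanning through the array:
Position 1 (value 4): max_ending_here = 10, max_so_far = 10
Position 2 (value 8): max_ending_here = 18, max_so_far = 18
Position 3 (value 6): max_ending_here = 24, max_so_far = 24
Position 4 (value 3): max_ending_here = 27, max_so_far = 27
Position 5 (value 1): max_ending_here = 28, max_so_far = 28

Maximum subarray: [6, 4, 8, 6, 3, 1]
Maximum sum: 28

The maximum subarray is [6, 4, 8, 6, 3, 1] with sum 28. This subarray runs from index 0 to index 5.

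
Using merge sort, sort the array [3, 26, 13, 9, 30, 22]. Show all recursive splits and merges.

Merge sort trace:

Split: [3, 26, 13, 9, 30, 22] -> [3, 26, 13] and [9, 30, 22]
  Split: [3, 26, 13] -> [3] and [26, 13]
    Split: [26, 13] -> [26] and [13]
    Merge: [26] + [13] -> [13, 26]
  Merge: [3] + [13, 26] -> [3, 13, 26]
  Split: [9, 30, 22] -> [9] and [30, 22]
    Split: [30, 22] -> [30] and [22]
    Merge: [30] + [22] -> [22, 30]
  Merge: [9] + [22, 30] -> [9, 22, 30]
Merge: [3, 13, 26] + [9, 22, 30] -> [3, 9, 13, 22, 26, 30]

Final sorted array: [3, 9, 13, 22, 26, 30]

The merge sort proceeds by recursively splitting the array and merging sorted halves.
After all merges, the sorted array is [3, 9, 13, 22, 26, 30].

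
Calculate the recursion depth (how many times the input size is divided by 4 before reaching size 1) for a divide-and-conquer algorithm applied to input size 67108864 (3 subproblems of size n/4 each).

For divide and conquer with division factor 4:

Problem sizes at each level:
Level 0: 67108864
Level 1: 16777216
Level 2: 4194304
Level 3: 1048576
Level 4: 262144
Level 5: 65536
Level 6: 16384
Level 7: 4096
Level 8: 1024
Level 9: 256
Level 10: 64
Level 11: 16
Level 12: 4
Level 13: 1

The root is level 0 and the size-1 base case is level 13 (the tree spans levels 0 through 13, i.e. 14 levels counting the root), so the depth is the number of divisions: log_4(67108864) = 13

The recursion tree depth is log_4(67108864) = 13. At each level, the problem size is divided by 4, so it takes 13 divisions to reduce to a base case of size 1. The algorithm makes 3 recursive calls at each level.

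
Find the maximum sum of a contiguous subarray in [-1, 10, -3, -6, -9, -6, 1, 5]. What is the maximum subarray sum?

Using Kadane's algorithm on [-1, 10, -3, -6, -9, -6, 1, 5]:

Scanning through the array:
Position 1 (value 10): max_ending_here = 10, max_so_far = 10
Position 2 (value -3): max_ending_here = 7, max_so_far = 10
Position 3 (value -6): max_ending_here = 1, max_so_far = 10
Position 4 (value -9): max_ending_here = -8, max_so_far = 10
Position 5 (value -6): max_ending_here = -6, max_so_far = 10
Position 6 (value 1): max_ending_here = 1, max_so_far = 10
Position 7 (value 5): max_ending_here = 6, max_so_far = 10

Maximum subarray: [10]
Maximum sum: 10

The maximum subarray is [10] with sum 10. This subarray runs from index 1 to index 1.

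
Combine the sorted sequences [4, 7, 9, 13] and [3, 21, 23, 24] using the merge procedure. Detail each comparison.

Merging process:

Compare 4 vs 3: take 3 from right. Merged: [3]
Compare 4 vs 21: take 4 from left. Merged: [3, 4]
Compare 7 vs 21: take 7 from left. Merged: [3, 4, 7]
Compare 9 vs 21: take 9 from left. Merged: [3, 4, 7, 9]
Compare 13 vs 21: take 13 from left. Merged: [3, 4, 7, 9, 13]
Append remaining from right: [21, 23, 24]. Merged: [3, 4, 7, 9, 13, 21, 23, 24]

Final merged array: [3, 4, 7, 9, 13, 21, 23, 24]
Total comparisons: 5

The merged array is [3, 4, 7, 9, 13, 21, 23, 24], requiring 5 comparisons. The merge step runs in O(n) time where n is the total number of elements.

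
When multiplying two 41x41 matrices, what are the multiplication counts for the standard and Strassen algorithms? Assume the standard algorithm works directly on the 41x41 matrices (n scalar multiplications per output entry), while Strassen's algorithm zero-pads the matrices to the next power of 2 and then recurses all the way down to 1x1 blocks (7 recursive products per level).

Matrix multiplication for 41x41 matrices:

Strassen's algorithm requires power-of-2 dimensions. Pad 41x41 to 64x64 (next power of 2).

Standard algorithm: 41^3 = 68921 multiplications
Strassen's algorithm: 7^(log2(64)) = 7^6 = 117649 multiplications
Difference: 68921 - 117649 = -48728 (Strassen uses MORE here due to padding overhead — for small or just-over-power-of-2 n, padding can outweigh the per-level savings)

Standard: 68921 multiplications (41^3). Strassen: 117649 multiplications (7^6, after padding to 64x64). Strassen reduces 8 recursive multiplications to 7 at each level.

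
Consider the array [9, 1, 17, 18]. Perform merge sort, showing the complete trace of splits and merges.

Merge sort trace:

Split: [9, 1, 17, 18] -> [9, 1] and [17, 18]
  Split: [9, 1] -> [9] and [1]
  Merge: [9] + [1] -> [1, 9]
  Split: [17, 18] -> [17] and [18]
  Merge: [17] + [18] -> [17, 18]
Merge: [1, 9] + [17, 18] -> [1, 9, 17, 18]

Final sorted array: [1, 9, 17, 18]

The merge sort proceeds by recursively splitting the array and merging sorted halves.
After all merges, the sorted array is [1, 9, 17, 18].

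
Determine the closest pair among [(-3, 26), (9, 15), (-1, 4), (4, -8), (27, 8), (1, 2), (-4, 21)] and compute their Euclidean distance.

Computing all pairwise distances among 7 points:

d((-3, 26), (9, 15)) = 16.2788
d((-3, 26), (-1, 4)) = 22.0907
d((-3, 26), (4, -8)) = 34.7131
d((-3, 26), (27, 8)) = 34.9857
d((-3, 26), (1, 2)) = 24.3311
d((-3, 26), (-4, 21)) = 5.099
d((9, 15), (-1, 4)) = 14.8661
d((9, 15), (4, -8)) = 23.5372
d((9, 15), (27, 8)) = 19.3132
d((9, 15), (1, 2)) = 15.2643
d((9, 15), (-4, 21)) = 14.3178
d((-1, 4), (4, -8)) = 13.0
d((-1, 4), (27, 8)) = 28.2843
d((-1, 4), (1, 2)) = 2.8284 <-- minimum
d((-1, 4), (-4, 21)) = 17.2627
d((4, -8), (27, 8)) = 28.0179
d((4, -8), (1, 2)) = 10.4403
d((4, -8), (-4, 21)) = 30.0832
d((27, 8), (1, 2)) = 26.6833
d((27, 8), (-4, 21)) = 33.6155
d((1, 2), (-4, 21)) = 19.6469

Closest pair: (-1, 4) and (1, 2) with distance 2.8284

The closest pair is (-1, 4) and (1, 2) with Euclidean distance 2.8284. For 7 points, brute-force pairwise comparison is shown above. For large n, the divide-and-conquer algorithm (sort by x, recurse on halves, check the dividing strip) achieves O(n log n).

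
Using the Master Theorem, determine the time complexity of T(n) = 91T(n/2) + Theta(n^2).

Master Theorem for T(n) = 91T(n/2) + O(n^2):

a = 91, b = 2, c = 2
log_b(a) = log_2(91) = 6.5078

Case 1: c = 2 < log_2(91) = 6.5078
T(n) = O(n^(log_2 91))

For T(n) = 91T(n/2) + O(n^2): log_2(91) = 6.5078. This is Case 1 of the Master Theorem (c < log_b(a), work dominated by leaves), giving O(n^(log_2 91)).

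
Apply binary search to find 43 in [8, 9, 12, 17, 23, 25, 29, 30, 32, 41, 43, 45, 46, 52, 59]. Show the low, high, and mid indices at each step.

Binary search for 43 in [8, 9, 12, 17, 23, 25, 29, 30, 32, 41, 43, 45, 46, 52, 59]:

lo=0, hi=14, mid=7, arr[mid]=30 -> 30 < 43, search right half
lo=8, hi=14, mid=11, arr[mid]=45 -> 45 > 43, search left half
lo=8, hi=10, mid=9, arr[mid]=41 -> 41 < 43, search right half
lo=10, hi=10, mid=10, arr[mid]=43 -> Found target at index 10!

Binary search finds 43 at index 10 after 4 comparisons. The search repeatedly halves the search space by comparing with the middle element.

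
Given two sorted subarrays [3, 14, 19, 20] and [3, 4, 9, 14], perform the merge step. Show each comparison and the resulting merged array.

Merging process:

Compare 3 vs 3: take 3 from left. Merged: [3]
Compare 14 vs 3: take 3 from right. Merged: [3, 3]
Compare 14 vs 4: take 4 from right. Merged: [3, 3, 4]
Compare 14 vs 9: take 9 from right. Merged: [3, 3, 4, 9]
Compare 14 vs 14: take 14 from left. Merged: [3, 3, 4, 9, 14]
Compare 19 vs 14: take 14 from right. Merged: [3, 3, 4, 9, 14, 14]
Append remaining from left: [19, 20]. Merged: [3, 3, 4, 9, 14, 14, 19, 20]

Final merged array: [3, 3, 4, 9, 14, 14, 19, 20]
Total comparisons: 6

The merged array is [3, 3, 4, 9, 14, 14, 19, 20], requiring 6 comparisons. The merge step runs in O(n) time where n is the total number of elements.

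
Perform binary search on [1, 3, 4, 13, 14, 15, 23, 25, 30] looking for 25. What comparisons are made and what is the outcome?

Binary search for 25 in [1, 3, 4, 13, 14, 15, 23, 25, 30]:

lo=0, hi=8, mid=4, arr[mid]=14 -> 14 < 25, search right half
lo=5, hi=8, mid=6, arr[mid]=23 -> 23 < 25, search right half
lo=7, hi=8, mid=7, arr[mid]=25 -> Found target at index 7!

Binary search finds 25 at index 7 after 3 comparisons. The search repeatedly halves the search space by comparing with the middle element.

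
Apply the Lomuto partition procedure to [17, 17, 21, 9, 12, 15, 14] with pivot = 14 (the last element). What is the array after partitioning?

Lomuto partition with pivot = 14:

Initial array: [17, 17, 21, 9, 12, 15, 14]

arr[0]=17 > 14: no swap
arr[1]=17 > 14: no swap
arr[2]=21 > 14: no swap
arr[3]=9 <= 14: swap with position 0, array becomes [9, 17, 21, 17, 12, 15, 14]
arr[4]=12 <= 14: swap with position 1, array becomes [9, 12, 21, 17, 17, 15, 14]
arr[5]=15 > 14: no swap

Place pivot at position 2: [9, 12, 14, 17, 17, 15, 21]
Pivot position: 2

After partitioning with pivot 14, the array becomes [9, 12, 14, 17, 17, 15, 21]. The pivot is placed at index 2. All elements to the left of the pivot are <= 14, and all elements to the right are > 14.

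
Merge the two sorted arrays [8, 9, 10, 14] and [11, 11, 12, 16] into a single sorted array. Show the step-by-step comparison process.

Merging process:

Compare 8 vs 11: take 8 from left. Merged: [8]
Compare 9 vs 11: take 9 from left. Merged: [8, 9]
Compare 10 vs 11: take 10 from left. Merged: [8, 9, 10]
Compare 14 vs 11: take 11 from right. Merged: [8, 9, 10, 11]
Compare 14 vs 11: take 11 from right. Merged: [8, 9, 10, 11, 11]
Compare 14 vs 12: take 12 from right. Merged: [8, 9, 10, 11, 11, 12]
Compare 14 vs 16: take 14 from left. Merged: [8, 9, 10, 11, 11, 12, 14]
Append remaining from right: [16]. Merged: [8, 9, 10, 11, 11, 12, 14, 16]

Final merged array: [8, 9, 10, 11, 11, 12, 14, 16]
Total comparisons: 7

The merged array is [8, 9, 10, 11, 11, 12, 14, 16], requiring 7 comparisons. The merge step runs in O(n) time where n is the total number of elements.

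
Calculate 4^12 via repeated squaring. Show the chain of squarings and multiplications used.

Computing 4^12 by squaring (build up from 4^1; each line after the first costs one multiplication):

4^1 = 4
4^2 = (4^1)^2 = 4^2 = 16
4^3 = 4 * 4^2 = 4 * 16 = 64
4^6 = (4^3)^2 = 64^2 = 4096
4^12 = (4^6)^2 = 4096^2 = 16777216

Result: 16777216
Multiplications needed: 4 (4 lines after 4^1)

4^12 = 16777216. Using exponentiation by squaring, this requires 4 multiplications. The key idea: if the exponent is even, square the half-power; if odd, multiply by the base once.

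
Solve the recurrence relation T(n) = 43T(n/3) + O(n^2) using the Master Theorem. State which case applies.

Master Theorem for T(n) = 43T(n/3) + O(n^2):

a = 43, b = 3, c = 2
log_b(a) = log_3(43) = 3.4236

Case 1: c = 2 < log_3(43) = 3.4236
T(n) = O(n^(log_3 43))

For T(n) = 43T(n/3) + O(n^2): log_3(43) = 3.4236. This is Case 1 of the Master Theorem (c < log_b(a), work dominated by leaves), giving O(n^(log_3 43)).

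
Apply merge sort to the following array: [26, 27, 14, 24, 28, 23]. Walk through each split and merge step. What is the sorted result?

Merge sort trace:

Split: [26, 27, 14, 24, 28, 23] -> [26, 27, 14] and [24, 28, 23]
  Split: [26, 27, 14] -> [26] and [27, 14]
    Split: [27, 14] -> [27] and [14]
    Merge: [27] + [14] -> [14, 27]
  Merge: [26] + [14, 27] -> [14, 26, 27]
  Split: [24, 28, 23] -> [24] and [28, 23]
    Split: [28, 23] -> [28] and [23]
    Merge: [28] + [23] -> [23, 28]
  Merge: [24] + [23, 28] -> [23, 24, 28]
Merge: [14, 26, 27] + [23, 24, 28] -> [14, 23, 24, 26, 27, 28]

Final sorted array: [14, 23, 24, 26, 27, 28]

The merge sort proceeds by recursively splitting the array and merging sorted halves.
After all merges, the sorted array is [14, 23, 24, 26, 27, 28].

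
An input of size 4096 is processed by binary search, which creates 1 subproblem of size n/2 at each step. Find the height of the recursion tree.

For divide and conquer with division factor 2:

Problem sizes at each level:
Level 0: 4096
Level 1: 2048
Level 2: 1024
Level 3: 512
Level 4: 256
Level 5: 128
Level 6: 64
Level 7: 32
Level 8: 16
Level 9: 8
Level 10: 4
Level 11: 2
Level 12: 1

The root is level 0 and the size-1 base case is level 12 (the tree spans levels 0 through 12, i.e. 13 levels counting the root), so the depth is the number of divisions: log_2(4096) = 12

The recursion tree depth is log_2(4096) = 12. At each level, the problem size is divided by 2, so it takes 12 divisions to reduce to a base case of size 1. The algorithm makes 1 recursive call at each level.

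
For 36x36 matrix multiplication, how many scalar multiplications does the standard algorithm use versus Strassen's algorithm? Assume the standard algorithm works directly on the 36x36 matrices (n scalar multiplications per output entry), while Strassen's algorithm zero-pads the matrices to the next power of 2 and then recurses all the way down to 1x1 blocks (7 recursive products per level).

Matrix multiplication for 36x36 matrices:

Strassen's algorithm requires power-of-2 dimensions. Pad 36x36 to 64x64 (next power of 2).

Standard algorithm: 36^3 = 46656 multiplications
Strassen's algorithm: 7^(log2(64)) = 7^6 = 117649 multiplications
Difference: 46656 - 117649 = -70993 (Strassen uses MORE here due to padding overhead — for small or just-over-power-of-2 n, padding can outweigh the per-level savings)

Standard: 46656 multiplications (36^3). Strassen: 117649 multiplications (7^6, after padding to 64x64). Strassen reduces 8 recursive multiplications to 7 at each level.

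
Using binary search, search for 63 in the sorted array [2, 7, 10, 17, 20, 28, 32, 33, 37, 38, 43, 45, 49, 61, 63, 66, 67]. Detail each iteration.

Binary search for 63 in [2, 7, 10, 17, 20, 28, 32, 33, 37, 38, 43, 45, 49, 61, 63, 66, 67]:

lo=0, hi=16, mid=8, arr[mid]=37 -> 37 < 63, search right half
lo=9, hi=16, mid=12, arr[mid]=49 -> 49 < 63, search right half
lo=13, hi=16, mid=14, arr[mid]=63 -> Found target at index 14!

Binary search finds 63 at index 14 after 3 comparisons. The search repeatedly halves the search space by comparing with the middle element.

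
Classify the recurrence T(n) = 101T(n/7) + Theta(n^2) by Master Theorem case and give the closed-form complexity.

Master Theorem for T(n) = 101T(n/7) + O(n^2):

a = 101, b = 7, c = 2
log_b(a) = log_7(101) = 2.3717

Case 1: c = 2 < log_7(101) = 2.3717
T(n) = O(n^(log_7 101))

For T(n) = 101T(n/7) + O(n^2): log_7(101) = 2.3717. This is Case 1 of the Master Theorem (c < log_b(a), work dominated by leaves), giving O(n^(log_7 101)).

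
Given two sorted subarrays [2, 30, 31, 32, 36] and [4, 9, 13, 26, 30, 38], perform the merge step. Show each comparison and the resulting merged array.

Merging process:

Compare 2 vs 4: take 2 from left. Merged: [2]
Compare 30 vs 4: take 4 from right. Merged: [2, 4]
Compare 30 vs 9: take 9 from right. Merged: [2, 4, 9]
Compare 30 vs 13: take 13 from right. Merged: [2, 4, 9, 13]
Compare 30 vs 26: take 26 from right. Merged: [2, 4, 9, 13, 26]
Compare 30 vs 30: take 30 from left. Merged: [2, 4, 9, 13, 26, 30]
Compare 31 vs 30: take 30 from right. Merged: [2, 4, 9, 13, 26, 30, 30]
Compare 31 vs 38: take 31 from left. Merged: [2, 4, 9, 13, 26, 30, 30, 31]
Compare 32 vs 38: take 32 from left. Merged: [2, 4, 9, 13, 26, 30, 30, 31, 32]
Compare 36 vs 38: take 36 from left. Merged: [2, 4, 9, 13, 26, 30, 30, 31, 32, 36]
Append remaining from right: [38]. Merged: [2, 4, 9, 13, 26, 30, 30, 31, 32, 36, 38]

Final merged array: [2, 4, 9, 13, 26, 30, 30, 31, 32, 36, 38]
Total comparisons: 10

The merged array is [2, 4, 9, 13, 26, 30, 30, 31, 32, 36, 38], requiring 10 comparisons. The merge step runs in O(n) time where n is the total number of elements.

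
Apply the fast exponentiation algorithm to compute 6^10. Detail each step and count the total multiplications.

Computing 6^10 by squaring (build up from 6^1; each line after the first costs one multiplication):

6^1 = 6
6^2 = (6^1)^2 = 6^2 = 36
6^4 = (6^2)^2 = 36^2 = 1296
6^5 = 6 * 6^4 = 6 * 1296 = 7776
6^10 = (6^5)^2 = 7776^2 = 60466176

Result: 60466176
Multiplications needed: 4 (4 lines after 6^1)

6^10 = 60466176. Using exponentiation by squaring, this requires 4 multiplications. The key idea: if the exponent is even, square the half-power; if odd, multiply by the base once.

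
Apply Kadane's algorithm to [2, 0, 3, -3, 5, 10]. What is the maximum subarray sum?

Using Kadane's algorithm on [2, 0, 3, -3, 5, 10]:

Scanning through the array:
Position 1 (value 0): max_ending_here = 2, max_so_far = 2
Position 2 (value 3): max_ending_here = 5, max_so_far = 5
Position 3 (value -3): max_ending_here = 2, max_so_far = 5
Position 4 (value 5): max_ending_here = 7, max_so_far = 7
Position 5 (value 10): max_ending_here = 17, max_so_far = 17

Maximum subarray: [2, 0, 3, -3, 5, 10]
Maximum sum: 17

The maximum subarray is [2, 0, 3, -3, 5, 10] with sum 17. This subarray runs from index 0 to index 5.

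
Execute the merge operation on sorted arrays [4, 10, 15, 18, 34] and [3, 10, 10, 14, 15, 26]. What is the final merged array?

Merging process:

Compare 4 vs 3: take 3 from right. Merged: [3]
Compare 4 vs 10: take 4 from left. Merged: [3, 4]
Compare 10 vs 10: take 10 from left. Merged: [3, 4, 10]
Compare 15 vs 10: take 10 from right. Merged: [3, 4, 10, 10]
Compare 15 vs 10: take 10 from right. Merged: [3, 4, 10, 10, 10]
Compare 15 vs 14: take 14 from right. Merged: [3, 4, 10, 10, 10, 14]
Compare 15 vs 15: take 15 from left. Merged: [3, 4, 10, 10, 10, 14, 15]
Compare 18 vs 15: take 15 from right. Merged: [3, 4, 10, 10, 10, 14, 15, 15]
Compare 18 vs 26: take 18 from left. Merged: [3, 4, 10, 10, 10, 14, 15, 15, 18]
Compare 34 vs 26: take 26 from right. Merged: [3, 4, 10, 10, 10, 14, 15, 15, 18, 26]
Append remaining from left: [34]. Merged: [3, 4, 10, 10, 10, 14, 15, 15, 18, 26, 34]

Final merged array: [3, 4, 10, 10, 10, 14, 15, 15, 18, 26, 34]
Total comparisons: 10

The merged array is [3, 4, 10, 10, 10, 14, 15, 15, 18, 26, 34], requiring 10 comparisons. The merge step runs in O(n) time where n is the total number of elements.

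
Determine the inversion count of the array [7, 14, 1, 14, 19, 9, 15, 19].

Finding inversions in [7, 14, 1, 14, 19, 9, 15, 19]:

(0, 2): arr[0]=7 > arr[2]=1
(1, 2): arr[1]=14 > arr[2]=1
(1, 5): arr[1]=14 > arr[5]=9
(3, 5): arr[3]=14 > arr[5]=9
(4, 5): arr[4]=19 > arr[5]=9
(4, 6): arr[4]=19 > arr[6]=15

Total inversions: 6

The array has 6 inversion(s): (0,2), (1,2), (1,5), (3,5), (4,5), (4,6). Each pair (i,j) satisfies i < j and arr[i] > arr[j].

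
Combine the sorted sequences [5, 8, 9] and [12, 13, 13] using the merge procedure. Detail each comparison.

Merging process:

Compare 5 vs 12: take 5 from left. Merged: [5]
Compare 8 vs 12: take 8 from left. Merged: [5, 8]
Compare 9 vs 12: take 9 from left. Merged: [5, 8, 9]
Append remaining from right: [12, 13, 13]. Merged: [5, 8, 9, 12, 13, 13]

Final merged array: [5, 8, 9, 12, 13, 13]
Total comparisons: 3

The merged array is [5, 8, 9, 12, 13, 13], requiring 3 comparisons. The merge step runs in O(n) time where n is the total number of elements.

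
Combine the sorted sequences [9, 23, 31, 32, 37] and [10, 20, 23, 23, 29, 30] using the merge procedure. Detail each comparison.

Merging process:

Compare 9 vs 10: take 9 from left. Merged: [9]
Compare 23 vs 10: take 10 from right. Merged: [9, 10]
Compare 23 vs 20: take 20 from right. Merged: [9, 10, 20]
Compare 23 vs 23: take 23 from left. Merged: [9, 10, 20, 23]
Compare 31 vs 23: take 23 from right. Merged: [9, 10, 20, 23, 23]
Compare 31 vs 23: take 23 from right. Merged: [9, 10, 20, 23, 23, 23]
Compare 31 vs 29: take 29 from right. Merged: [9, 10, 20, 23, 23, 23, 29]
Compare 31 vs 30: take 30 from right. Merged: [9, 10, 20, 23, 23, 23, 29, 30]
Append remaining from left: [31, 32, 37]. Merged: [9, 10, 20, 23, 23, 23, 29, 30, 31, 32, 37]

Final merged array: [9, 10, 20, 23, 23, 23, 29, 30, 31, 32, 37]
Total comparisons: 8

The merged array is [9, 10, 20, 23, 23, 23, 29, 30, 31, 32, 37], requiring 8 comparisons. The merge step runs in O(n) time where n is the total number of elements.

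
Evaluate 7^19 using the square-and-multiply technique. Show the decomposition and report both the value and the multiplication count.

Computing 7^19 by squaring (build up from 7^1; each line after the first costs one multiplication):

7^1 = 7
7^2 = (7^1)^2 = 7^2 = 49
7^4 = (7^2)^2 = 49^2 = 2401
7^8 = (7^4)^2 = 2401^2 = 5764801
7^9 = 7 * 7^8 = 7 * 5764801 = 40353607
7^18 = (7^9)^2 = 40353607^2 = 1628413597910449
7^19 = 7 * 7^18 = 7 * 1628413597910449 = 11398895185373143

Result: 11398895185373143
Multiplications needed: 6 (6 lines after 7^1)

7^19 = 11398895185373143. Using exponentiation by squaring, this requires 6 multiplications. The key idea: if the exponent is even, square the half-power; if odd, multiply by the base once.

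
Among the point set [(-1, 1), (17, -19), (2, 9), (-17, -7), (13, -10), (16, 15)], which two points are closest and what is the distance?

Computing all pairwise distances among 6 points:

d((-1, 1), (17, -19)) = 26.9072
d((-1, 1), (2, 9)) = 8.544 <-- minimum
d((-1, 1), (-17, -7)) = 17.8885
d((-1, 1), (13, -10)) = 17.8045
d((-1, 1), (16, 15)) = 22.0227
d((17, -19), (2, 9)) = 31.7648
d((17, -19), (-17, -7)) = 36.0555
d((17, -19), (13, -10)) = 9.8489
d((17, -19), (16, 15)) = 34.0147
d((2, 9), (-17, -7)) = 24.8395
d((2, 9), (13, -10)) = 21.9545
d((2, 9), (16, 15)) = 15.2315
d((-17, -7), (13, -10)) = 30.1496
d((-17, -7), (16, 15)) = 39.6611
d((13, -10), (16, 15)) = 25.1794

Closest pair: (-1, 1) and (2, 9) with distance 8.544

The closest pair is (-1, 1) and (2, 9) with Euclidean distance 8.544. For 6 points, brute-force pairwise comparison is shown above. For large n, the divide-and-conquer algorithm (sort by x, recurse on halves, check the dividing strip) achieves O(n log n).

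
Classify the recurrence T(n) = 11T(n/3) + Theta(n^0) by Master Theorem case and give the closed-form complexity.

Master Theorem for T(n) = 11T(n/3) + O(n^0):

a = 11, b = 3, c = 0
log_b(a) = log_3(11) = 2.1827

Case 1: c = 0 < log_3(11) = 2.1827
T(n) = O(n^(log_3 11))

For T(n) = 11T(n/3) + O(n^0): log_3(11) = 2.1827. This is Case 1 of the Master Theorem (c < log_b(a), work dominated by leaves), giving O(n^(log_3 11)).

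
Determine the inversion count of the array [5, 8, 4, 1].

Finding inversions in [5, 8, 4, 1]:

(0, 2): arr[0]=5 > arr[2]=4
(0, 3): arr[0]=5 > arr[3]=1
(1, 2): arr[1]=8 > arr[2]=4
(1, 3): arr[1]=8 > arr[3]=1
(2, 3): arr[2]=4 > arr[3]=1

Total inversions: 5

The array has 5 inversion(s): (0,2), (0,3), (1,2), (1,3), (2,3). Each pair (i,j) satisfies i < j and arr[i] > arr[j].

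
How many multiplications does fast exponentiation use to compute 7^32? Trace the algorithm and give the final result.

Computing 7^32 by squaring (build up from 7^1; each line after the first costs one multiplication):

7^1 = 7
7^2 = (7^1)^2 = 7^2 = 49
7^4 = (7^2)^2 = 49^2 = 2401
7^8 = (7^4)^2 = 2401^2 = 5764801
7^16 = (7^8)^2 = 5764801^2 = 33232930569601
7^32 = (7^16)^2 = 33232930569601^2 = 1104427674243920646305299201

Result: 1104427674243920646305299201
Multiplications needed: 5 (5 lines after 7^1)

7^32 = 1104427674243920646305299201. Using exponentiation by squaring, this requires 5 multiplications. The key idea: if the exponent is even, square the half-power; if odd, multiply by the base once.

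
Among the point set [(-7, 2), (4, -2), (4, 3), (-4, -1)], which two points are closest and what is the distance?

Computing all pairwise distances among 4 points:

d((-7, 2), (4, -2)) = 11.7047
d((-7, 2), (4, 3)) = 11.0454
d((-7, 2), (-4, -1)) = 4.2426 <-- minimum
d((4, -2), (4, 3)) = 5.0
d((4, -2), (-4, -1)) = 8.0623
d((4, 3), (-4, -1)) = 8.9443

Closest pair: (-7, 2) and (-4, -1) with distance 4.2426

The closest pair is (-7, 2) and (-4, -1) with Euclidean distance 4.2426. For 4 points, brute-force pairwise comparison is shown above. For large n, the divide-and-conquer algorithm (sort by x, recurse on halves, check the dividing strip) achieves O(n log n).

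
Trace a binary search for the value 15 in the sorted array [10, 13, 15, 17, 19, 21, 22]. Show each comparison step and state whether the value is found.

Binary search for 15 in [10, 13, 15, 17, 19, 21, 22]:

lo=0, hi=6, mid=3, arr[mid]=17 -> 17 > 15, search left half
lo=0, hi=2, mid=1, arr[mid]=13 -> 13 < 15, search right half
lo=2, hi=2, mid=2, arr[mid]=15 -> Found target at index 2!

Binary search finds 15 at index 2 after 3 comparisons. The search repeatedly halves the search space by comparing with the middle element.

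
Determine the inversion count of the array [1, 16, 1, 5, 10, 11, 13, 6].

Finding inversions in [1, 16, 1, 5, 10, 11, 13, 6]:

(1, 2): arr[1]=16 > arr[2]=1
(1, 3): arr[1]=16 > arr[3]=5
(1, 4): arr[1]=16 > arr[4]=10
(1, 5): arr[1]=16 > arr[5]=11
(1, 6): arr[1]=16 > arr[6]=13
(1, 7): arr[1]=16 > arr[7]=6
(4, 7): arr[4]=10 > arr[7]=6
(5, 7): arr[5]=11 > arr[7]=6
(6, 7): arr[6]=13 > arr[7]=6

Total inversions: 9

The array has 9 inversion(s): (1,2), (1,3), (1,4), (1,5), (1,6), (1,7), (4,7), (5,7), (6,7). Each pair (i,j) satisfies i < j and arr[i] > arr[j].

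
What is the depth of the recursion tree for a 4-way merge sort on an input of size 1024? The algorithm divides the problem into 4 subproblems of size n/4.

For divide and conquer with division factor 4:

Problem sizes at each level:
Level 0: 1024
Level 1: 256
Level 2: 64
Level 3: 16
Level 4: 4
Level 5: 1

The root is level 0 and the size-1 base case is level 5 (the tree spans levels 0 through 5, i.e. 6 levels counting the root), so the depth is the number of divisions: log_4(1024) = 5

The recursion tree depth is log_4(1024) = 5. At each level, the problem size is divided by 4, so it takes 5 divisions to reduce to a base case of size 1. The algorithm makes 4 recursive calls at each level.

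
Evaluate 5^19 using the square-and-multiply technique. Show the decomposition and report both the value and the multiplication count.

Computing 5^19 by squaring (build up from 5^1; each line after the first costs one multiplication):

5^1 = 5
5^2 = (5^1)^2 = 5^2 = 25
5^4 = (5^2)^2 = 25^2 = 625
5^8 = (5^4)^2 = 625^2 = 390625
5^9 = 5 * 5^8 = 5 * 390625 = 1953125
5^18 = (5^9)^2 = 1953125^2 = 3814697265625
5^19 = 5 * 5^18 = 5 * 3814697265625 = 19073486328125

Result: 19073486328125
Multiplications needed: 6 (6 lines after 5^1)

5^19 = 19073486328125. Using exponentiation by squaring, this requires 6 multiplications. The key idea: if the exponent is even, square the half-power; if odd, multiply by the base once.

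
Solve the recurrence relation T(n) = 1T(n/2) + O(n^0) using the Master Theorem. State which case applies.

Master Theorem for T(n) = 1T(n/2) + O(n^0):

a = 1, b = 2, c = 0
log_b(a) = log_2(1) = 0.0000

Case 2: c = 0 = log_2(1) = 0.0000
T(n) = O(n^0 log n) = O(log n)

For T(n) = 1T(n/2) + O(n^0): log_2(1) = 0.0000. This is Case 2 of the Master Theorem (c = log_b(a), equal work at all levels), giving O(log n).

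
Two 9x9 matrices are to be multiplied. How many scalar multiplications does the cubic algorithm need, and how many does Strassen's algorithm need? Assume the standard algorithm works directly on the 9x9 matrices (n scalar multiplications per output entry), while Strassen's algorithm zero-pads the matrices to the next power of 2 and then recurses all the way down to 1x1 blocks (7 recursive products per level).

Matrix multiplication for 9x9 matrices:

Strassen's algorithm requires power-of-2 dimensions. Pad 9x9 to 16x16 (next power of 2).

Standard algorithm: 9^3 = 729 multiplications
Strassen's algorithm: 7^(log2(16)) = 7^4 = 2401 multiplications
Difference: 729 - 2401 = -1672 (Strassen uses MORE here due to padding overhead — for small or just-over-power-of-2 n, padding can outweigh the per-level savings)

Standard: 729 multiplications (9^3). Strassen: 2401 multiplications (7^4, after padding to 16x16). Strassen reduces 8 recursive multiplications to 7 at each level.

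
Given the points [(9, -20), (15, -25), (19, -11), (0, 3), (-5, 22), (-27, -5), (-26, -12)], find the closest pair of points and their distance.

Computing all pairwise distances among 7 points:

d((9, -20), (15, -25)) = 7.8102
d((9, -20), (19, -11)) = 13.4536
d((9, -20), (0, 3)) = 24.6982
d((9, -20), (-5, 22)) = 44.2719
d((9, -20), (-27, -5)) = 39.0
d((9, -20), (-26, -12)) = 35.9026
d((15, -25), (19, -11)) = 14.5602
d((15, -25), (0, 3)) = 31.7648
d((15, -25), (-5, 22)) = 51.0784
d((15, -25), (-27, -5)) = 46.5188
d((15, -25), (-26, -12)) = 43.0116
d((19, -11), (0, 3)) = 23.6008
d((19, -11), (-5, 22)) = 40.8044
d((19, -11), (-27, -5)) = 46.3897
d((19, -11), (-26, -12)) = 45.0111
d((0, 3), (-5, 22)) = 19.6469
d((0, 3), (-27, -5)) = 28.1603
d((0, 3), (-26, -12)) = 30.0167
d((-5, 22), (-27, -5)) = 34.8281
d((-5, 22), (-26, -12)) = 39.9625
d((-27, -5), (-26, -12)) = 7.0711 <-- minimum

Closest pair: (-27, -5) and (-26, -12) with distance 7.0711

The closest pair is (-27, -5) and (-26, -12) with Euclidean distance 7.0711. For 7 points, brute-force pairwise comparison is shown above. For large n, the divide-and-conquer algorithm (sort by x, recurse on halves, check the dividing strip) achieves O(n log n).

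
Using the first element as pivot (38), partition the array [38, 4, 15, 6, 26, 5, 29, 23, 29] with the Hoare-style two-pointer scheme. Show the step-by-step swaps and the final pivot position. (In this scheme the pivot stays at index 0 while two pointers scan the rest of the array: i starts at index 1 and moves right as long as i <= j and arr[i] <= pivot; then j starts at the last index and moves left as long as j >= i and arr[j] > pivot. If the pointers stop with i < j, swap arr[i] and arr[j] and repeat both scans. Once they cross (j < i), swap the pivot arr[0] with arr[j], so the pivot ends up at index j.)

Hoare-style two-pointer partition with pivot = 38:

Initial array: [38, 4, 15, 6, 26, 5, 29, 23, 29]

Pointers start at i = 1, j = 8.
i ends at 9, j ends at 8: the pointers have crossed (j < i), so scanning stops.

Swap pivot arr[0] with arr[8] to place pivot at position 8: [29, 4, 15, 6, 26, 5, 29, 23, 38]
Pivot position: 8

After partitioning with pivot 38, the array becomes [29, 4, 15, 6, 26, 5, 29, 23, 38]. The pivot is placed at index 8. All elements to the left of the pivot are <= 38, and all elements to the right are > 38.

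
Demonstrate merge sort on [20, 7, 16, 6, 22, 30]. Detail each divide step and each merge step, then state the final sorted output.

Merge sort trace:

Split: [20, 7, 16, 6, 22, 30] -> [20, 7, 16] and [6, 22, 30]
  Split: [20, 7, 16] -> [20] and [7, 16]
    Split: [7, 16] -> [7] and [16]
    Merge: [7] + [16] -> [7, 16]
  Merge: [20] + [7, 16] -> [7, 16, 20]
  Split: [6, 22, 30] -> [6] and [22, 30]
    Split: [22, 30] -> [22] and [30]
    Merge: [22] + [30] -> [22, 30]
  Merge: [6] + [22, 30] -> [6, 22, 30]
Merge: [7, 16, 20] + [6, 22, 30] -> [6, 7, 16, 20, 22, 30]

Final sorted array: [6, 7, 16, 20, 22, 30]

The merge sort proceeds by recursively splitting the array and merging sorted halves.
After all merges, the sorted array is [6, 7, 16, 20, 22, 30].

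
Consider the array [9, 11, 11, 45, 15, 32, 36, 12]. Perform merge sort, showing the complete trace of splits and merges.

Merge sort trace:

Split: [9, 11, 11, 45, 15, 32, 36, 12] -> [9, 11, 11, 45] and [15, 32, 36, 12]
  Split: [9, 11, 11, 45] -> [9, 11] and [11, 45]
    Split: [9, 11] -> [9] and [11]
    Merge: [9] + [11] -> [9, 11]
    Split: [11, 45] -> [11] and [45]
    Merge: [11] + [45] -> [11, 45]
  Merge: [9, 11] + [11, 45] -> [9, 11, 11, 45]
  Split: [15, 32, 36, 12] -> [15, 32] and [36, 12]
    Split: [15, 32] -> [15] and [32]
    Merge: [15] + [32] -> [15, 32]
    Split: [36, 12] -> [36] and [12]
    Merge: [36] + [12] -> [12, 36]
  Merge: [15, 32] + [12, 36] -> [12, 15, 32, 36]
Merge: [9, 11, 11, 45] + [12, 15, 32, 36] -> [9, 11, 11, 12, 15, 32, 36, 45]

Final sorted array: [9, 11, 11, 12, 15, 32, 36, 45]

The merge sort proceeds by recursively splitting the array and merging sorted halves.
After all merges, the sorted array is [9, 11, 11, 12, 15, 32, 36, 45].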